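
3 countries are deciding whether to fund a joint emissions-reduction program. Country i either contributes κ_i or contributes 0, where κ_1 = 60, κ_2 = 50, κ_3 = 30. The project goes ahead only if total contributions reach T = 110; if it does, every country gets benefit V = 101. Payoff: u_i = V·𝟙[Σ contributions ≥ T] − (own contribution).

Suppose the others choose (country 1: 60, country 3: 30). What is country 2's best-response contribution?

50

Others' total = 90. Contributing 50 brings total to 140 ≥ 110: gain V − κ_2 = 51.
Best response: 50.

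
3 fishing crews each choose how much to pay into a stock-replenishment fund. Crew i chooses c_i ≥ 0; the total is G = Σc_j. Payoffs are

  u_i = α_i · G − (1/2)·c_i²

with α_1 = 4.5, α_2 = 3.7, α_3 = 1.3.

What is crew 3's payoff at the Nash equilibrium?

11.505

Crew i's FOC: ∂u_i/∂c_i = α_i − c_i = 0, so c_i* = α_i.
NE contributions = (4.5, 3.7, 1.3); G = 9.5.
u_3 = α_3·G − ½·(c_3)² = 1.3·9.5 − ½·1.3² = 11.505.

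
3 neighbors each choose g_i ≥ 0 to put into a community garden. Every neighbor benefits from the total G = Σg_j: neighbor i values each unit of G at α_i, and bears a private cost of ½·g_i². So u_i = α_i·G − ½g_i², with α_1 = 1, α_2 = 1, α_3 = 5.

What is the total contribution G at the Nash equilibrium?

7

Neighbor i's FOC: ∂u_i/∂g_i = α_i − g_i = 0, so g_i* = α_i.
NE contributions = (1, 1, 5); G = 7.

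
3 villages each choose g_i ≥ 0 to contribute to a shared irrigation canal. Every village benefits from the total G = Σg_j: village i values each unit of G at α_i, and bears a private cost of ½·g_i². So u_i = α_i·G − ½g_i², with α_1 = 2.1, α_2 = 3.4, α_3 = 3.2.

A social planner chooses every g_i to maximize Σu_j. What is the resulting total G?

Planner FOC: ∂(Σu_j)/∂g_i = (Σα_j) − g_i = 0, so g_i^SO = Σα_j = 8.7 for every i; G^SO = 26.1.

26.1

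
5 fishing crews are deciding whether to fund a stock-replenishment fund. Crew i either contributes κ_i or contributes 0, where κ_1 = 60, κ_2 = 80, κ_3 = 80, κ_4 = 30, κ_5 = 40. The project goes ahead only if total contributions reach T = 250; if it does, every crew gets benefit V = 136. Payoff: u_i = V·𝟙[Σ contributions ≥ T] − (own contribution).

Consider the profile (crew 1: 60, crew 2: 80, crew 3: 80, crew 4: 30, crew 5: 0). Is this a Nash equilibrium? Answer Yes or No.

Total = 250 ≥ 250: provided.
Crew 1 (pledges 60, payoff 76): dropping to 0 → total 190, payoff 0. No gain.
Crew 2 (pledges 80, payoff 56): dropping to 0 → total 170, payoff 0. No gain.
Crew 3 (pledges 80, payoff 56): dropping to 0 → total 170, payoff 0. No gain.
Crew 4 (pledges 30, payoff 106): dropping to 0 → total 220, payoff 0. No gain.
Crew 5 (pledges 0, payoff 136): pledging 40 → total 290, payoff 96. No gain.

Yes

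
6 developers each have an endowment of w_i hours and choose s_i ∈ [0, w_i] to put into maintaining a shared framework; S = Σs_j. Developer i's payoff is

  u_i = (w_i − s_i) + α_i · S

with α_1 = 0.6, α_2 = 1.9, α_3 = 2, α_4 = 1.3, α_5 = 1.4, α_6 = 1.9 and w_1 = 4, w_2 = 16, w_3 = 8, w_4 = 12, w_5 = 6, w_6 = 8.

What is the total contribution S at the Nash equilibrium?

∂u_i/∂s_i = α_i − 1, so developer i contributes w_i if α_i > 1, else 0.
α_i > 1 for i ∈ {2, 3, 4, 5, 6}; NE contributions (0, 16, 8, 12, 6, 8), S = 50.

50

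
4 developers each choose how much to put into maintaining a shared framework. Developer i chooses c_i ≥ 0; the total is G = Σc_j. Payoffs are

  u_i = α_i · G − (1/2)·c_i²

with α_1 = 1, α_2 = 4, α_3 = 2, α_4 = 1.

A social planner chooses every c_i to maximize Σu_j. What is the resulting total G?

32

Planner FOC: ∂(Σu_j)/∂c_i = (Σα_j) − c_i = 0, so c_i^SO = Σα_j = 8 for every i; G^SO = 32.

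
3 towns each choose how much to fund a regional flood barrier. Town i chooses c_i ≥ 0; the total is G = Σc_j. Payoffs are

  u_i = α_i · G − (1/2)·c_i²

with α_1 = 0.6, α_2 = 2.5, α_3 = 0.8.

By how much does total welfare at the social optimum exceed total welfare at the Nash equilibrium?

Town i's FOC: ∂u_i/∂c_i = α_i − c_i = 0, so c_i* = α_i.
NE contributions = (0.6, 2.5, 0.8); G = 3.9.
W^NE = (Σα)·G − ½Σα_i² = 3.9² − ½·7.25 = 11.585.
Planner sets c_i = Σα_j = 3.9 for every i, so G^SO = 3·3.9 = 11.7.
W^SO = (Σα)·G^SO − ½·3·(Σα)² = (3/2)·3.9² = 22.815.
Deadweight loss = W^SO − W^NE = 11.23.

11.23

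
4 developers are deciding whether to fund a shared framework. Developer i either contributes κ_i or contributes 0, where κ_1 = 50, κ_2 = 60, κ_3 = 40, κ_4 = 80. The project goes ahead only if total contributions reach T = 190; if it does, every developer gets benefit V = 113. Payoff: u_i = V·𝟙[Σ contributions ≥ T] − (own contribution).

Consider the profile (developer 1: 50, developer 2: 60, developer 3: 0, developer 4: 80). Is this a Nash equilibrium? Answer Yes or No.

Total = 190 ≥ 190: provided.
Developer 1 (pledges 50, payoff 63): dropping to 0 → total 140, payoff 0. No gain.
Developer 2 (pledges 60, payoff 53): dropping to 0 → total 130, payoff 0. No gain.
Developer 3 (pledges 0, payoff 113): pledging 40 → total 230, payoff 73. No gain.
Developer 4 (pledges 80, payoff 33): dropping to 0 → total 110, payoff 0. No gain.

Yes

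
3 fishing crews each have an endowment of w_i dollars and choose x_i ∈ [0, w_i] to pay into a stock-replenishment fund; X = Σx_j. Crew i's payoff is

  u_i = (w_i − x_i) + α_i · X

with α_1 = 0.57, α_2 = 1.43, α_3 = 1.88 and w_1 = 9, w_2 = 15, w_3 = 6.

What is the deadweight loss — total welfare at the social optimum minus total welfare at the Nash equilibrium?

∂u_i/∂x_i = α_i − 1, so crew i contributes w_i if α_i > 1, else 0.
α_i > 1 for i ∈ {2, 3}; NE contributions (0, 15, 6), X = 21.
W^NE = Σw_i − X^NE + (Σα_i)·X^NE = 30 + 2.88·21 = 90.48.
Planner: ∂(Σu_j)/∂x_i = Σα_j − 1 = 2.88 > 0, so everyone contributes w_i; X^SO = 30, W^SO = 30 + 2.88·30 = 116.4.
Deadweight loss = 25.92.

25.92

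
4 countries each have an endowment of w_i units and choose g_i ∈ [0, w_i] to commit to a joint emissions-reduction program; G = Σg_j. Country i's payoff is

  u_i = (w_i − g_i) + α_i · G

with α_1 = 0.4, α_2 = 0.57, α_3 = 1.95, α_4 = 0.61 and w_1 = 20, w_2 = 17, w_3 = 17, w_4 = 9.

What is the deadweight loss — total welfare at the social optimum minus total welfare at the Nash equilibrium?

116.38

∂u_i/∂g_i = α_i − 1, so country i contributes w_i if α_i > 1, else 0.
α_i > 1 for i ∈ {3}; NE contributions (0, 0, 17, 0), G = 17.
W^NE = Σw_i − G^NE + (Σα_i)·G^NE = 63 + 2.53·17 = 106.01.
Planner: ∂(Σu_j)/∂g_i = Σα_j − 1 = 2.53 > 0, so everyone contributes w_i; G^SO = 63, W^SO = 63 + 2.53·63 = 222.39.
Deadweight loss = 116.38.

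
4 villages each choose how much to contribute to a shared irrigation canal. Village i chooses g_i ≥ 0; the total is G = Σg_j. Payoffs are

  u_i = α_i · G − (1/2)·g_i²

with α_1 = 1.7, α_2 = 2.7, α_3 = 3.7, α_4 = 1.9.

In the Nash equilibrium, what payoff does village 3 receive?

30.155

Village i's FOC: ∂u_i/∂g_i = α_i − g_i = 0, so g_i* = α_i.
NE contributions = (1.7, 2.7, 3.7, 1.9); G = 10.
u_3 = α_3·G − ½·(g_3)² = 3.7·10 − ½·3.7² = 30.155.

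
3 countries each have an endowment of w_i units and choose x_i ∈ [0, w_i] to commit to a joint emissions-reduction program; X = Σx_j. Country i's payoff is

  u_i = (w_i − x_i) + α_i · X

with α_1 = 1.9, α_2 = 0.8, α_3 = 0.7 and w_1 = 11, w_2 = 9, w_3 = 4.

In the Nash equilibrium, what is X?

∂u_i/∂x_i = α_i − 1, so country i contributes w_i if α_i > 1, else 0.
α_i > 1 for i ∈ {1}; NE contributions (11, 0, 0), X = 11.

11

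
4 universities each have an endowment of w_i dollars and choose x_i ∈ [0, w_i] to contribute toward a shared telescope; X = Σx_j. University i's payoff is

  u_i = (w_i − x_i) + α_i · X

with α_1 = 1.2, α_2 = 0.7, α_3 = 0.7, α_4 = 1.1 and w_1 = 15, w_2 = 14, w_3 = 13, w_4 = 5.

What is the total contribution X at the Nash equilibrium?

∂u_i/∂x_i = α_i − 1, so university i contributes w_i if α_i > 1, else 0.
α_i > 1 for i ∈ {1, 4}; NE contributions (15, 0, 0, 5), X = 20.

20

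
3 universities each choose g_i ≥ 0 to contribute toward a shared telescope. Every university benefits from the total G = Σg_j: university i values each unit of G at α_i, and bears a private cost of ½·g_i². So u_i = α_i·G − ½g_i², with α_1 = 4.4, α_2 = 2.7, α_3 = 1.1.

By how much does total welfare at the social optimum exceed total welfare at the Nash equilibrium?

47.55

University i's FOC: ∂u_i/∂g_i = α_i − g_i = 0, so g_i* = α_i.
NE contributions = (4.4, 2.7, 1.1); G = 8.2.
W^NE = (Σα)·G − ½Σα_i² = 8.2² − ½·27.86 = 53.31.
Planner sets g_i = Σα_j = 8.2 for every i, so G^SO = 3·8.2 = 24.6.
W^SO = (Σα)·G^SO − ½·3·(Σα)² = (3/2)·8.2² = 100.86.
Deadweight loss = W^SO − W^NE = 47.55.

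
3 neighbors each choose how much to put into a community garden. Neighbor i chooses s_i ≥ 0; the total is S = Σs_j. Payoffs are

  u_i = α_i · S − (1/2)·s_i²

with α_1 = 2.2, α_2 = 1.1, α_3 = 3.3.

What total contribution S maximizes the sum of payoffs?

Planner FOC: ∂(Σu_j)/∂s_i = (Σα_j) − s_i = 0, so s_i^SO = Σα_j = 6.6 for every i; S^SO = 19.8.

19.8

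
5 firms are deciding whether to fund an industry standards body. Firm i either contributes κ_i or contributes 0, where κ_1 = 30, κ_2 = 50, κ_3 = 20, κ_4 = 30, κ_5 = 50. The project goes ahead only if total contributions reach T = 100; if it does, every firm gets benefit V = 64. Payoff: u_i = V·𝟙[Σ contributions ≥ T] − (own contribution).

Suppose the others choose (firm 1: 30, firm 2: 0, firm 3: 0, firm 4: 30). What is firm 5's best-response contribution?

Others' total = 60. Contributing 50 brings total to 110 ≥ 100: gain V − κ_5 = 14.
Best response: 50.

50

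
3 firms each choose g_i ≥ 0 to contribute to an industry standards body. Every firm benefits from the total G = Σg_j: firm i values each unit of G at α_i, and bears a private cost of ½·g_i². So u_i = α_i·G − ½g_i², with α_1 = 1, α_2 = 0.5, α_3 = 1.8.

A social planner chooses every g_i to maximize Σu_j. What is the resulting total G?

Planner FOC: ∂(Σu_j)/∂g_i = (Σα_j) − g_i = 0, so g_i^SO = Σα_j = 3.3 for every i; G^SO = 9.9.

9.9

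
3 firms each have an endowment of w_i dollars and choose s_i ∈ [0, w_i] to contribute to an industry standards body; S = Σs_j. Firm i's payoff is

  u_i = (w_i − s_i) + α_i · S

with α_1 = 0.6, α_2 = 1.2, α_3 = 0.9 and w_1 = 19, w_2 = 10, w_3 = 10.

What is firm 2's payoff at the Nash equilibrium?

12

∂u_i/∂s_i = α_i − 1, so firm i contributes w_i if α_i > 1, else 0.
α_i > 1 for i ∈ {2}; NE contributions (0, 10, 0), S = 10.
u_2 = (10 − 10) + 1.2·10 = 12.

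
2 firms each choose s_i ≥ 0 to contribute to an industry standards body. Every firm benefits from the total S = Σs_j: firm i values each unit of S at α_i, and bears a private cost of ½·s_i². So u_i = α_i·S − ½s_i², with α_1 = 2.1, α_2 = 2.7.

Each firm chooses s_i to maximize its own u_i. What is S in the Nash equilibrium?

Firm i's FOC: ∂u_i/∂s_i = α_i − s_i = 0, so s_i* = α_i.
NE contributions = (2.1, 2.7); S = 4.8.

4.8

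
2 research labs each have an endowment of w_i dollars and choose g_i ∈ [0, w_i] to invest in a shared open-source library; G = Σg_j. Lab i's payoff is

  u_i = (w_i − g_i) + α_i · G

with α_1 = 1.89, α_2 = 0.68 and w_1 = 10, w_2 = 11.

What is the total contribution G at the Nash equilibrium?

10

∂u_i/∂g_i = α_i − 1, so lab i contributes w_i if α_i > 1, else 0.
α_i > 1 for i ∈ {1}; NE contributions (10, 0), G = 10.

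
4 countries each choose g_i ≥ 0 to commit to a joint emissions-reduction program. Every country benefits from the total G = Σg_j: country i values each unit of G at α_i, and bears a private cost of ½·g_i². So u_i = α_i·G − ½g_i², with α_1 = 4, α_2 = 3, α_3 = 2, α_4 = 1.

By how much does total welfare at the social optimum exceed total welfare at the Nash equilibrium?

Country i's FOC: ∂u_i/∂g_i = α_i − g_i = 0, so g_i* = α_i.
NE contributions = (4, 3, 2, 1); G = 10.
W^NE = (Σα)·G − ½Σα_i² = 10² − ½·30 = 85.
Planner sets g_i = Σα_j = 10 for every i, so G^SO = 4·10 = 40.
W^SO = (Σα)·G^SO − ½·4·(Σα)² = (4/2)·10² = 200.
Deadweight loss = W^SO − W^NE = 115.

115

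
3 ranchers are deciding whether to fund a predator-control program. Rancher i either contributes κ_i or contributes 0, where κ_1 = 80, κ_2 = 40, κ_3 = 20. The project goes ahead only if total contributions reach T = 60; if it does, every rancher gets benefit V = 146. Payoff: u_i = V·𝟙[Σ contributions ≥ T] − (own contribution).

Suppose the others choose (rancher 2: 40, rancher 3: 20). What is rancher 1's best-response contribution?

Others' total = 60 ≥ 60; contributing adds cost 80 for no extra benefit.
Best response: 0.

0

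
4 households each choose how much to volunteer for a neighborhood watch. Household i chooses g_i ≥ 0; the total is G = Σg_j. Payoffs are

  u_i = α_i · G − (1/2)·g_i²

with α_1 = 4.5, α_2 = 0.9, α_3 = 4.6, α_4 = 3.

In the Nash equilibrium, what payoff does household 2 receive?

11.295

Household i's FOC: ∂u_i/∂g_i = α_i − g_i = 0, so g_i* = α_i.
NE contributions = (4.5, 0.9, 4.6, 3); G = 13.
u_2 = α_2·G − ½·(g_2)² = 0.9·13 − ½·0.9² = 11.295.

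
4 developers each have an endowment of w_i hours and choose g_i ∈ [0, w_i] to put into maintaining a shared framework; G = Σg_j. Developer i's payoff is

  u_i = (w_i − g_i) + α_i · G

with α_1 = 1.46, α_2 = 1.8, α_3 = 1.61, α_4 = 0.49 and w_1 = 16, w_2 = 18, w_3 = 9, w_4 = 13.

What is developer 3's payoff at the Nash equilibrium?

69.23

∂u_i/∂g_i = α_i − 1, so developer i contributes w_i if α_i > 1, else 0.
α_i > 1 for i ∈ {1, 2, 3}; NE contributions (16, 18, 9, 0), G = 43.
u_3 = (9 − 9) + 1.61·43 = 69.23.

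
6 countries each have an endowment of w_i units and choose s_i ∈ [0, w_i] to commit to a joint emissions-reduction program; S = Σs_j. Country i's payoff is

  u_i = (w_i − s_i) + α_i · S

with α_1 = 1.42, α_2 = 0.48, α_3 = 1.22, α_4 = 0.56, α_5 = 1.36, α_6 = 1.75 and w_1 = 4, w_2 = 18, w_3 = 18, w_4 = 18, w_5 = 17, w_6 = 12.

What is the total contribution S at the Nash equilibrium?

∂u_i/∂s_i = α_i − 1, so country i contributes w_i if α_i > 1, else 0.
α_i > 1 for i ∈ {1, 3, 5, 6}; NE contributions (4, 0, 18, 0, 17, 12), S = 51.

51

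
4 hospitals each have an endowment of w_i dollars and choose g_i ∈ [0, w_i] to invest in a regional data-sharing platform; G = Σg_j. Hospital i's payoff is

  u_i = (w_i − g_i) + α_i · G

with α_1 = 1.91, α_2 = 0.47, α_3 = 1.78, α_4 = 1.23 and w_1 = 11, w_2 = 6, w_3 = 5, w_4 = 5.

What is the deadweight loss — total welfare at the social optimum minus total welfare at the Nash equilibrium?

∂u_i/∂g_i = α_i − 1, so hospital i contributes w_i if α_i > 1, else 0.
α_i > 1 for i ∈ {1, 3, 4}; NE contributions (11, 0, 5, 5), G = 21.
W^NE = Σw_i − G^NE + (Σα_i)·G^NE = 27 + 4.39·21 = 119.19.
Planner: ∂(Σu_j)/∂g_i = Σα_j − 1 = 4.39 > 0, so everyone contributes w_i; G^SO = 27, W^SO = 27 + 4.39·27 = 145.53.
Deadweight loss = 26.34.

26.34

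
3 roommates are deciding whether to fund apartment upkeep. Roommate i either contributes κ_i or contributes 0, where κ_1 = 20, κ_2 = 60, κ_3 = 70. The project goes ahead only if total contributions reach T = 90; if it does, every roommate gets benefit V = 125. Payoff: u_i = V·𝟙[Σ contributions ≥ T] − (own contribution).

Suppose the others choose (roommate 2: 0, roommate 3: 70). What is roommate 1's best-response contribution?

Others' total = 70. Contributing 20 brings total to 90 ≥ 90: gain V − κ_1 = 105.
Best response: 20.

20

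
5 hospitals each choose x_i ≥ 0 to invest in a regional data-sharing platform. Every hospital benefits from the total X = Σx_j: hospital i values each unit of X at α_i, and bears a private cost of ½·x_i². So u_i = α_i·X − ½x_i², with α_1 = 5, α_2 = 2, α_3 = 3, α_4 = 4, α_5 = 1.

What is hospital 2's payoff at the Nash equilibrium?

28

Hospital i's FOC: ∂u_i/∂x_i = α_i − x_i = 0, so x_i* = α_i.
NE contributions = (5, 2, 3, 4, 1); X = 15.
u_2 = α_2·X − ½·(x_2)² = 2·15 − ½·2² = 28.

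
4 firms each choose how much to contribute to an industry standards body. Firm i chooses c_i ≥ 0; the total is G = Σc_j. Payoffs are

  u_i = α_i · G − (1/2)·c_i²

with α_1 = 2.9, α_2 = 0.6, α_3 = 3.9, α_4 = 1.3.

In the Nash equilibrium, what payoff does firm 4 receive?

Firm i's FOC: ∂u_i/∂c_i = α_i − c_i = 0, so c_i* = α_i.
NE contributions = (2.9, 0.6, 3.9, 1.3); G = 8.7.
u_4 = α_4·G − ½·(c_4)² = 1.3·8.7 − ½·1.3² = 10.465.

10.465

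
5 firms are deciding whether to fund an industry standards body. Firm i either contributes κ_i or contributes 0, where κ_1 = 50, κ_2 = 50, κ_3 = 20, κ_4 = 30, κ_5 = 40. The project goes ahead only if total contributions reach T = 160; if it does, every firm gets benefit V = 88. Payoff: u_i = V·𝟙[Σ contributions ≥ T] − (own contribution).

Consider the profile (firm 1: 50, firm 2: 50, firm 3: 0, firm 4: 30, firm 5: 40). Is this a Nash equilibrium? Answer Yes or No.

Yes

Total = 170 ≥ 160: provided.
Firm 1 (pledges 50, payoff 38): dropping to 0 → total 120, payoff 0. No gain.
Firm 2 (pledges 50, payoff 38): dropping to 0 → total 120, payoff 0. No gain.
Firm 3 (pledges 0, payoff 88): pledging 20 → total 190, payoff 68. No gain.
Firm 4 (pledges 30, payoff 58): dropping to 0 → total 140, payoff 0. No gain.
Firm 5 (pledges 40, payoff 48): dropping to 0 → total 130, payoff 0. No gain.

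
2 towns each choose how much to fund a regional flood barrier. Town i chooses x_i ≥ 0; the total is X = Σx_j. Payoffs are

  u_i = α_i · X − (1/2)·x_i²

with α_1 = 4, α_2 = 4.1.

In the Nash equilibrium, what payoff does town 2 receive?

24.805

Town i's FOC: ∂u_i/∂x_i = α_i − x_i = 0, so x_i* = α_i.
NE contributions = (4, 4.1); X = 8.1.
u_2 = α_2·X − ½·(x_2)² = 4.1·8.1 − ½·4.1² = 24.805.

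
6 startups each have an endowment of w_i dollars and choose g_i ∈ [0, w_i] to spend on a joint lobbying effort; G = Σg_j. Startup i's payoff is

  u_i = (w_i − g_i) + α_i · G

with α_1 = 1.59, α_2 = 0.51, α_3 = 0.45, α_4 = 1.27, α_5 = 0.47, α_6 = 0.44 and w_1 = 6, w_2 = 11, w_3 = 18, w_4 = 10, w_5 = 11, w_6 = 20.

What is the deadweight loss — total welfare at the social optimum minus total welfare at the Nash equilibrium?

223.8

∂u_i/∂g_i = α_i − 1, so startup i contributes w_i if α_i > 1, else 0.
α_i > 1 for i ∈ {1, 4}; NE contributions (6, 0, 0, 10, 0, 0), G = 16.
W^NE = Σw_i − G^NE + (Σα_i)·G^NE = 76 + 3.73·16 = 135.68.
Planner: ∂(Σu_j)/∂g_i = Σα_j − 1 = 3.73 > 0, so everyone contributes w_i; G^SO = 76, W^SO = 76 + 3.73·76 = 359.48.
Deadweight loss = 223.8.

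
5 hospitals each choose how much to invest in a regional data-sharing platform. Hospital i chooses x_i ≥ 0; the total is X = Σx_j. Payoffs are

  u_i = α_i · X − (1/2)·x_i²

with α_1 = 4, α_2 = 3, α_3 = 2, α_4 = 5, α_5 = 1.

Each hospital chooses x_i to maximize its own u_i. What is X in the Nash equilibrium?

Hospital i's FOC: ∂u_i/∂x_i = α_i − x_i = 0, so x_i* = α_i.
NE contributions = (4, 3, 2, 5, 1); X = 15.

15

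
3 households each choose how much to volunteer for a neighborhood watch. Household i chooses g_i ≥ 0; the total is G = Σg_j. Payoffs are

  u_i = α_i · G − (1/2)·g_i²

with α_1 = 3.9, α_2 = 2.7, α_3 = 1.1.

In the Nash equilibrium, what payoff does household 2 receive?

17.145

Household i's FOC: ∂u_i/∂g_i = α_i − g_i = 0, so g_i* = α_i.
NE contributions = (3.9, 2.7, 1.1); G = 7.7.
u_2 = α_2·G − ½·(g_2)² = 2.7·7.7 − ½·2.7² = 17.145.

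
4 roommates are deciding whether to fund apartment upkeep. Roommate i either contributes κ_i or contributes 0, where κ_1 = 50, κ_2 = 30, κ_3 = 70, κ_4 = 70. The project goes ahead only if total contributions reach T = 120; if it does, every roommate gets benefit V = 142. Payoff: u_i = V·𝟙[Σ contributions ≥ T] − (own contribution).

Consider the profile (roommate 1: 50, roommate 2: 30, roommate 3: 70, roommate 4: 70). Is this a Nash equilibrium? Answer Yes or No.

No

Total = 220 ≥ 120: provided.
Roommate 1 (pledges 50, payoff 92): dropping to 0 → total 170, payoff 142. Profitable deviation.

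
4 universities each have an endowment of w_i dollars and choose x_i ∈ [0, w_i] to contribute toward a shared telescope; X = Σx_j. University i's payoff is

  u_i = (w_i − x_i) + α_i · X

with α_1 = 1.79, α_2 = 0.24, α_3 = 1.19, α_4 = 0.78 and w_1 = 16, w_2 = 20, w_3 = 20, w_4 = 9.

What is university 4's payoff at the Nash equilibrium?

∂u_i/∂x_i = α_i − 1, so university i contributes w_i if α_i > 1, else 0.
α_i > 1 for i ∈ {1, 3}; NE contributions (16, 0, 20, 0), X = 36.
u_4 = (9 − 0) + 0.78·36 = 37.08.

37.08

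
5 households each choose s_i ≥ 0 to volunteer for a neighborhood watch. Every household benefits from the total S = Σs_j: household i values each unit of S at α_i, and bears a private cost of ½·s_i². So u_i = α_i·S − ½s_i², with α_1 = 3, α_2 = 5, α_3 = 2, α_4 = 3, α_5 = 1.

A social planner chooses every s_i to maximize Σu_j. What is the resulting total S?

70

Planner FOC: ∂(Σu_j)/∂s_i = (Σα_j) − s_i = 0, so s_i^SO = Σα_j = 14 for every i; S^SO = 70.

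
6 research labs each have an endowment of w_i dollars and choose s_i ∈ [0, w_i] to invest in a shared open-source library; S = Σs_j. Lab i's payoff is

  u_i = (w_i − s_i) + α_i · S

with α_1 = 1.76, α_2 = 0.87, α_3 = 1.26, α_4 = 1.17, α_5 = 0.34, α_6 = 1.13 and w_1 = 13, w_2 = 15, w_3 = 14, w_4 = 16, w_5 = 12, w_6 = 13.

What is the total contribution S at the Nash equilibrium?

56

∂u_i/∂s_i = α_i − 1, so lab i contributes w_i if α_i > 1, else 0.
α_i > 1 for i ∈ {1, 3, 4, 6}; NE contributions (13, 0, 14, 16, 0, 13), S = 56.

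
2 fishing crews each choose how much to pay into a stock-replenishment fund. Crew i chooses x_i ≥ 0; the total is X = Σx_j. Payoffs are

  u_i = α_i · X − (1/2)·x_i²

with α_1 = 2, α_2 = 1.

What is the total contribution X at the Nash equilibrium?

3

Crew i's FOC: ∂u_i/∂x_i = α_i − x_i = 0, so x_i* = α_i.
NE contributions = (2, 1); X = 3.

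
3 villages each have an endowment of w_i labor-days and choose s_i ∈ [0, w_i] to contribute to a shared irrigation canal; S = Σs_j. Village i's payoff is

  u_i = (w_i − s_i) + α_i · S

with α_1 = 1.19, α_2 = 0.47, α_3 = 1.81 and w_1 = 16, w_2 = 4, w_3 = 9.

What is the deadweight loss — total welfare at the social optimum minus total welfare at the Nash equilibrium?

9.88

∂u_i/∂s_i = α_i − 1, so village i contributes w_i if α_i > 1, else 0.
α_i > 1 for i ∈ {1, 3}; NE contributions (16, 0, 9), S = 25.
W^NE = Σw_i − S^NE + (Σα_i)·S^NE = 29 + 2.47·25 = 90.75.
Planner: ∂(Σu_j)/∂s_i = Σα_j − 1 = 2.47 > 0, so everyone contributes w_i; S^SO = 29, W^SO = 29 + 2.47·29 = 100.63.
Deadweight loss = 9.88.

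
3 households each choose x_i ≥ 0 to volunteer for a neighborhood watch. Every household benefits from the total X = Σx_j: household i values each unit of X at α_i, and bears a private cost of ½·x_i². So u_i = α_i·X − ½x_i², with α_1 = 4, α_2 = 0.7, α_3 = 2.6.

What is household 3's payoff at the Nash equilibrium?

15.6

Household i's FOC: ∂u_i/∂x_i = α_i − x_i = 0, so x_i* = α_i.
NE contributions = (4, 0.7, 2.6); X = 7.3.
u_3 = α_3·X − ½·(x_3)² = 2.6·7.3 − ½·2.6² = 15.6.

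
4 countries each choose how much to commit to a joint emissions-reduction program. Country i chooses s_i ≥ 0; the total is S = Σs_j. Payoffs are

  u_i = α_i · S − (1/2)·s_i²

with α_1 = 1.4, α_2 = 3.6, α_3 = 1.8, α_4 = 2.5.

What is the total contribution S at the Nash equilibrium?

9.3

Country i's FOC: ∂u_i/∂s_i = α_i − s_i = 0, so s_i* = α_i.
NE contributions = (1.4, 3.6, 1.8, 2.5); S = 9.3.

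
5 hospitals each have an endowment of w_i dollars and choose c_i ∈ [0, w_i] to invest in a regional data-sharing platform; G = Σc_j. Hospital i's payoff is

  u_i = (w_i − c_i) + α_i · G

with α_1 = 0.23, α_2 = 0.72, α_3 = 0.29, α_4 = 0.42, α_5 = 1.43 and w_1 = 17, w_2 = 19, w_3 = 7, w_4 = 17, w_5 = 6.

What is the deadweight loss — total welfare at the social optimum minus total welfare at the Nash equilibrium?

125.4

∂u_i/∂c_i = α_i − 1, so hospital i contributes w_i if α_i > 1, else 0.
α_i > 1 for i ∈ {5}; NE contributions (0, 0, 0, 0, 6), G = 6.
W^NE = Σw_i − G^NE + (Σα_i)·G^NE = 66 + 2.09·6 = 78.54.
Planner: ∂(Σu_j)/∂c_i = Σα_j − 1 = 2.09 > 0, so everyone contributes w_i; G^SO = 66, W^SO = 66 + 2.09·66 = 203.94.
Deadweight loss = 125.4.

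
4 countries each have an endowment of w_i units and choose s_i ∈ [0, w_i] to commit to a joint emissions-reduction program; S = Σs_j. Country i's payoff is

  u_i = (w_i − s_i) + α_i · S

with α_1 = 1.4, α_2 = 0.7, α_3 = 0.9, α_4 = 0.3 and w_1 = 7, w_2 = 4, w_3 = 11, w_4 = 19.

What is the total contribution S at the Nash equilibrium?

∂u_i/∂s_i = α_i − 1, so country i contributes w_i if α_i > 1, else 0.
α_i > 1 for i ∈ {1}; NE contributions (7, 0, 0, 0), S = 7.

7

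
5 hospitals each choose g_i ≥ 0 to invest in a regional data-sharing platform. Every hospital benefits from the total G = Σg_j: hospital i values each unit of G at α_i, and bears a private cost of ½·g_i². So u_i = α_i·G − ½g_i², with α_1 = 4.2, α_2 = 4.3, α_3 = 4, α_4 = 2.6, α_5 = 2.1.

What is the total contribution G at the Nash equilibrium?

Hospital i's FOC: ∂u_i/∂g_i = α_i − g_i = 0, so g_i* = α_i.
NE contributions = (4.2, 4.3, 4, 2.6, 2.1); G = 17.2.

17.2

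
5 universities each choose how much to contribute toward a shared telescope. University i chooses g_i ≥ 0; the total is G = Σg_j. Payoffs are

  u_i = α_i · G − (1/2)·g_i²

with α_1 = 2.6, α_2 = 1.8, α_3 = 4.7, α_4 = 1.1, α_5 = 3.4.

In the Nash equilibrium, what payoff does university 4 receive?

University i's FOC: ∂u_i/∂g_i = α_i − g_i = 0, so g_i* = α_i.
NE contributions = (2.6, 1.8, 4.7, 1.1, 3.4); G = 13.6.
u_4 = α_4·G − ½·(g_4)² = 1.1·13.6 − ½·1.1² = 14.355.

14.355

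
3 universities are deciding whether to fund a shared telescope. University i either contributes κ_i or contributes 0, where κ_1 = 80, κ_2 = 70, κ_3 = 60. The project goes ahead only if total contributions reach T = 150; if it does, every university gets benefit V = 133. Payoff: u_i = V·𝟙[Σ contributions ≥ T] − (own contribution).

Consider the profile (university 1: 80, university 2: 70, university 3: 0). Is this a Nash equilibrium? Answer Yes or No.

Yes

Total = 150 ≥ 150: provided.
University 1 (pledges 80, payoff 53): dropping to 0 → total 70, payoff 0. No gain.
University 2 (pledges 70, payoff 63): dropping to 0 → total 80, payoff 0. No gain.
University 3 (pledges 0, payoff 133): pledging 60 → total 210, payoff 73. No gain.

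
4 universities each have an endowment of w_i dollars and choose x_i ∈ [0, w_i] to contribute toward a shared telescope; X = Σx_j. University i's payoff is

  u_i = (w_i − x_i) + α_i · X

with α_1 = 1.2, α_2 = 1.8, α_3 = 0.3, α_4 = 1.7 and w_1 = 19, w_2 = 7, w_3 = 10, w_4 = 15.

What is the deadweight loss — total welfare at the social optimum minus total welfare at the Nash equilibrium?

∂u_i/∂x_i = α_i − 1, so university i contributes w_i if α_i > 1, else 0.
α_i > 1 for i ∈ {1, 2, 4}; NE contributions (19, 7, 0, 15), X = 41.
W^NE = Σw_i − X^NE + (Σα_i)·X^NE = 51 + 4·41 = 215.
Planner: ∂(Σu_j)/∂x_i = Σα_j − 1 = 4 > 0, so everyone contributes w_i; X^SO = 51, W^SO = 51 + 4·51 = 255.
Deadweight loss = 40.

40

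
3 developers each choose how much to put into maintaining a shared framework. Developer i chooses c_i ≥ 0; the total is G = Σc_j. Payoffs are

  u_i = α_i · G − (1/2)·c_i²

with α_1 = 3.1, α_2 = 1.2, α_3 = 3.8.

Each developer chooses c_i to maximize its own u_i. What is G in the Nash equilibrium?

8.1

Developer i's FOC: ∂u_i/∂c_i = α_i − c_i = 0, so c_i* = α_i.
NE contributions = (3.1, 1.2, 3.8); G = 8.1.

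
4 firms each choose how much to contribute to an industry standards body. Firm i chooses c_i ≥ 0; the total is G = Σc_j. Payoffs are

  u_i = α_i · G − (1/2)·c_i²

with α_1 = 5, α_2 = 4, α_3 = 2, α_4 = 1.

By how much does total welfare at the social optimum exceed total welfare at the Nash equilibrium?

Firm i's FOC: ∂u_i/∂c_i = α_i − c_i = 0, so c_i* = α_i.
NE contributions = (5, 4, 2, 1); G = 12.
W^NE = (Σα)·G − ½Σα_i² = 12² − ½·46 = 121.
Planner sets c_i = Σα_j = 12 for every i, so G^SO = 4·12 = 48.
W^SO = (Σα)·G^SO − ½·4·(Σα)² = (4/2)·12² = 288.
Deadweight loss = W^SO − W^NE = 167.

167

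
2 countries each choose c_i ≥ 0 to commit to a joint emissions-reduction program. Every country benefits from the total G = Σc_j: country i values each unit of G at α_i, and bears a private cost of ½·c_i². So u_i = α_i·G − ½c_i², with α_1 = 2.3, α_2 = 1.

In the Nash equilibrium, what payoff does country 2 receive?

Country i's FOC: ∂u_i/∂c_i = α_i − c_i = 0, so c_i* = α_i.
NE contributions = (2.3, 1); G = 3.3.
u_2 = α_2·G − ½·(c_2)² = 1·3.3 − ½·1² = 2.8.

2.8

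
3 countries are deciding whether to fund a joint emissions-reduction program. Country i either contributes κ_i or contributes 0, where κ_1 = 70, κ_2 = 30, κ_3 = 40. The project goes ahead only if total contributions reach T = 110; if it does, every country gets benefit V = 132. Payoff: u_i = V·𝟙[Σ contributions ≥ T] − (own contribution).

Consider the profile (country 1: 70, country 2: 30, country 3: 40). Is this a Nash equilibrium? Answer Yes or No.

Total = 140 ≥ 110: provided.
Country 1 (pledges 70, payoff 62): dropping to 0 → total 70, payoff 0. No gain.
Country 2 (pledges 30, payoff 102): dropping to 0 → total 110, payoff 132. Profitable deviation.

No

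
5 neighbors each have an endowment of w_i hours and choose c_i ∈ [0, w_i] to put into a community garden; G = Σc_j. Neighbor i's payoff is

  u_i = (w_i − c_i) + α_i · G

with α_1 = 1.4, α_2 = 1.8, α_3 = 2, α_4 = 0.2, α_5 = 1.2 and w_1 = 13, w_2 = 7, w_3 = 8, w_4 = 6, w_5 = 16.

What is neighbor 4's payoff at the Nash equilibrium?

14.8

∂u_i/∂c_i = α_i − 1, so neighbor i contributes w_i if α_i > 1, else 0.
α_i > 1 for i ∈ {1, 2, 3, 5}; NE contributions (13, 7, 8, 0, 16), G = 44.
u_4 = (6 − 0) + 0.2·44 = 14.8.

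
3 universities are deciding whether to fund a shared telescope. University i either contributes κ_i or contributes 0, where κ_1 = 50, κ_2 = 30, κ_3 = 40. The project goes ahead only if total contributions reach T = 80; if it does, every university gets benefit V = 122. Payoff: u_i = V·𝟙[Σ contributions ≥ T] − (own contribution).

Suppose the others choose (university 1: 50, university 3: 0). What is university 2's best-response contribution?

Others' total = 50. Contributing 30 brings total to 80 ≥ 80: gain V − κ_2 = 92.
Best response: 30.

30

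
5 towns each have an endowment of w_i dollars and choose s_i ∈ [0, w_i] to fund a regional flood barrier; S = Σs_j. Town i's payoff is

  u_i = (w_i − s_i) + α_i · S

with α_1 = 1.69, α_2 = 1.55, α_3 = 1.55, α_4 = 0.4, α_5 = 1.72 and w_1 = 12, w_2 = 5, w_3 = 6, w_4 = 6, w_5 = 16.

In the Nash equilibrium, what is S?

39

∂u_i/∂s_i = α_i − 1, so town i contributes w_i if α_i > 1, else 0.
α_i > 1 for i ∈ {1, 2, 3, 5}; NE contributions (12, 5, 6, 0, 16), S = 39.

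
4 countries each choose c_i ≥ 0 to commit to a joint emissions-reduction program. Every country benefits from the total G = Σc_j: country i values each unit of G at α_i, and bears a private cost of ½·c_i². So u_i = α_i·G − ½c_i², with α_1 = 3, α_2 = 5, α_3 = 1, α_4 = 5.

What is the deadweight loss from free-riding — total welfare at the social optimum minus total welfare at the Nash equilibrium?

226

Country i's FOC: ∂u_i/∂c_i = α_i − c_i = 0, so c_i* = α_i.
NE contributions = (3, 5, 1, 5); G = 14.
W^NE = (Σα)·G − ½Σα_i² = 14² − ½·60 = 166.
Planner sets c_i = Σα_j = 14 for every i, so G^SO = 4·14 = 56.
W^SO = (Σα)·G^SO − ½·4·(Σα)² = (4/2)·14² = 392.
Deadweight loss = W^SO − W^NE = 226.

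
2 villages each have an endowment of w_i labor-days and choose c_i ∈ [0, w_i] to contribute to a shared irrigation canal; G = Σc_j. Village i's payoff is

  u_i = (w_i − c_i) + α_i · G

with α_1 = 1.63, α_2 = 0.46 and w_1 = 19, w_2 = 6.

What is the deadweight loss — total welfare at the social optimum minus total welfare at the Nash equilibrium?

6.54

∂u_i/∂c_i = α_i − 1, so village i contributes w_i if α_i > 1, else 0.
α_i > 1 for i ∈ {1}; NE contributions (19, 0), G = 19.
W^NE = Σw_i − G^NE + (Σα_i)·G^NE = 25 + 1.09·19 = 45.71.
Planner: ∂(Σu_j)/∂c_i = Σα_j − 1 = 1.09 > 0, so everyone contributes w_i; G^SO = 25, W^SO = 25 + 1.09·25 = 52.25.
Deadweight loss = 6.54.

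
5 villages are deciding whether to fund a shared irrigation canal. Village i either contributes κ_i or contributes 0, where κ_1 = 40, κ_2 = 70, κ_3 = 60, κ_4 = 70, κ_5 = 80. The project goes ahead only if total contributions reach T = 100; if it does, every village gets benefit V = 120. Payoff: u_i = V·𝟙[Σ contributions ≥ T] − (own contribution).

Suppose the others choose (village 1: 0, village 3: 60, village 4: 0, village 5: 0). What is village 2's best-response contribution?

70

Others' total = 60. Contributing 70 brings total to 130 ≥ 100: gain V − κ_2 = 50.
Best response: 70.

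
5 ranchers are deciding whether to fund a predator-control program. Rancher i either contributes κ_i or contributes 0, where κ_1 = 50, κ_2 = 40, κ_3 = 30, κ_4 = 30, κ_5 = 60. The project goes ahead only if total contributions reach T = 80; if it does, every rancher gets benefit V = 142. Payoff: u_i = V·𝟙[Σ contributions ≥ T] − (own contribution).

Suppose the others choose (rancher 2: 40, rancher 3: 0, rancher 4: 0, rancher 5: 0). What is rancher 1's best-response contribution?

50

Others' total = 40. Contributing 50 brings total to 90 ≥ 80: gain V − κ_1 = 92.
Best response: 50.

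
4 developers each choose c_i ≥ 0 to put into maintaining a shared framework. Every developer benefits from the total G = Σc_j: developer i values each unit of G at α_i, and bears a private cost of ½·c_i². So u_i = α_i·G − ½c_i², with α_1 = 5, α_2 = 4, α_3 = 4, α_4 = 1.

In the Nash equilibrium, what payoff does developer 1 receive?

57.5

Developer i's FOC: ∂u_i/∂c_i = α_i − c_i = 0, so c_i* = α_i.
NE contributions = (5, 4, 4, 1); G = 14.
u_1 = α_1·G − ½·(c_1)² = 5·14 − ½·5² = 57.5.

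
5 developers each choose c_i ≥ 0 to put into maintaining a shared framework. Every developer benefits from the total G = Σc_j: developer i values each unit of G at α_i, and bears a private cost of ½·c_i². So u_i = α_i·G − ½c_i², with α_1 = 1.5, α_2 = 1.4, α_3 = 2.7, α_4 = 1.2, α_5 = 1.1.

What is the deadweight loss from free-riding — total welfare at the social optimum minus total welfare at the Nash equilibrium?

Developer i's FOC: ∂u_i/∂c_i = α_i − c_i = 0, so c_i* = α_i.
NE contributions = (1.5, 1.4, 2.7, 1.2, 1.1); G = 7.9.
W^NE = (Σα)·G − ½Σα_i² = 7.9² − ½·14.15 = 55.335.
Planner sets c_i = Σα_j = 7.9 for every i, so G^SO = 5·7.9 = 39.5.
W^SO = (Σα)·G^SO − ½·5·(Σα)² = (5/2)·7.9² = 156.025.
Deadweight loss = W^SO − W^NE = 100.69.

100.69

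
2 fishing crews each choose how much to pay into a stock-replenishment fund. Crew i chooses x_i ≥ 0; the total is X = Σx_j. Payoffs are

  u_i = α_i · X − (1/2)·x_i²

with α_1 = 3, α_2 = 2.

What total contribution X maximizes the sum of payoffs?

10

Planner FOC: ∂(Σu_j)/∂x_i = (Σα_j) − x_i = 0, so x_i^SO = Σα_j = 5 for every i; X^SO = 10.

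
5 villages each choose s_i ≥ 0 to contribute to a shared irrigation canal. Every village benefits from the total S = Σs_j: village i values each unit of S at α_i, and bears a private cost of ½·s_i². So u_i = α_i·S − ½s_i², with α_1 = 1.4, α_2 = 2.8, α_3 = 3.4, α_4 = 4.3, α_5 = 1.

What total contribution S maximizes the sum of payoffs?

Planner FOC: ∂(Σu_j)/∂s_i = (Σα_j) − s_i = 0, so s_i^SO = Σα_j = 12.9 for every i; S^SO = 64.5.

64.5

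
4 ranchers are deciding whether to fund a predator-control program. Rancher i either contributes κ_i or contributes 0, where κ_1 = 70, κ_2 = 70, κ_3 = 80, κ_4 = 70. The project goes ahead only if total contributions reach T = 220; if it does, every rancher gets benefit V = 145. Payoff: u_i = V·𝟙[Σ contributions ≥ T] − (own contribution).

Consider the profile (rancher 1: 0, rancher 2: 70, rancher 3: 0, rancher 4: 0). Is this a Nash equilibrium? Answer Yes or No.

Total = 70 < 220: not provided.
Rancher 1 (pledges 0, payoff 0): pledging 70 → total 140, payoff -70. No gain.
Rancher 2 (pledges 70, payoff -70): dropping to 0 → total 0, payoff 0. Profitable deviation.

No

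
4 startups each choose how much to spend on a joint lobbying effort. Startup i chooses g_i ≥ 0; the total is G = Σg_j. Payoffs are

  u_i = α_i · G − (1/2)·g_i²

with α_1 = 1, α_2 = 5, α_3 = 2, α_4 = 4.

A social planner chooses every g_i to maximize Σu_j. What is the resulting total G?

48

Planner FOC: ∂(Σu_j)/∂g_i = (Σα_j) − g_i = 0, so g_i^SO = Σα_j = 12 for every i; G^SO = 48.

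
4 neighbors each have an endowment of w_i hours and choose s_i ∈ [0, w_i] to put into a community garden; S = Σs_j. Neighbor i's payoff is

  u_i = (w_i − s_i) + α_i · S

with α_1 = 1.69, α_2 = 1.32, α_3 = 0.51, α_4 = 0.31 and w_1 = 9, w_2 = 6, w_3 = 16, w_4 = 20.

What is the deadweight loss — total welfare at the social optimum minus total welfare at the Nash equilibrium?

∂u_i/∂s_i = α_i − 1, so neighbor i contributes w_i if α_i > 1, else 0.
α_i > 1 for i ∈ {1, 2}; NE contributions (9, 6, 0, 0), S = 15.
W^NE = Σw_i − S^NE + (Σα_i)·S^NE = 51 + 2.83·15 = 93.45.
Planner: ∂(Σu_j)/∂s_i = Σα_j − 1 = 2.83 > 0, so everyone contributes w_i; S^SO = 51, W^SO = 51 + 2.83·51 = 195.33.
Deadweight loss = 101.88.

101.88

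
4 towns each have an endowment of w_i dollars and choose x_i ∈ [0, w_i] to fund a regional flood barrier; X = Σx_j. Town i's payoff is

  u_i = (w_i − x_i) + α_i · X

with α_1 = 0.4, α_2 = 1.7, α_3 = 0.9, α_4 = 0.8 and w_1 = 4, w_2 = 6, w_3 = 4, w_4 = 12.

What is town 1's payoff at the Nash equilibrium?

∂u_i/∂x_i = α_i − 1, so town i contributes w_i if α_i > 1, else 0.
α_i > 1 for i ∈ {2}; NE contributions (0, 6, 0, 0), X = 6.
u_1 = (4 − 0) + 0.4·6 = 6.4.

6.4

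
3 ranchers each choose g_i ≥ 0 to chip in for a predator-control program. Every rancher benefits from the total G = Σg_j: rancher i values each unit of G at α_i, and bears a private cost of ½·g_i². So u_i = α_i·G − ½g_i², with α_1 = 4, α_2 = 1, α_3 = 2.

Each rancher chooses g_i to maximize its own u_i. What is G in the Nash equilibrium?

Rancher i's FOC: ∂u_i/∂g_i = α_i − g_i = 0, so g_i* = α_i.
NE contributions = (4, 1, 2); G = 7.

7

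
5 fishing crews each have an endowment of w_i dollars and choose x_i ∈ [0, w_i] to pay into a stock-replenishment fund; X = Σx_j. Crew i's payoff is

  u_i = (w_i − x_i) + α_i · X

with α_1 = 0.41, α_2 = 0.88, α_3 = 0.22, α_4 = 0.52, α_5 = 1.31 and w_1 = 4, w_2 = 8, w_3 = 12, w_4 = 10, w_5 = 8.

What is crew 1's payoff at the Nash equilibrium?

7.28

∂u_i/∂x_i = α_i − 1, so crew i contributes w_i if α_i > 1, else 0.
α_i > 1 for i ∈ {5}; NE contributions (0, 0, 0, 0, 8), X = 8.
u_1 = (4 − 0) + 0.41·8 = 7.28.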